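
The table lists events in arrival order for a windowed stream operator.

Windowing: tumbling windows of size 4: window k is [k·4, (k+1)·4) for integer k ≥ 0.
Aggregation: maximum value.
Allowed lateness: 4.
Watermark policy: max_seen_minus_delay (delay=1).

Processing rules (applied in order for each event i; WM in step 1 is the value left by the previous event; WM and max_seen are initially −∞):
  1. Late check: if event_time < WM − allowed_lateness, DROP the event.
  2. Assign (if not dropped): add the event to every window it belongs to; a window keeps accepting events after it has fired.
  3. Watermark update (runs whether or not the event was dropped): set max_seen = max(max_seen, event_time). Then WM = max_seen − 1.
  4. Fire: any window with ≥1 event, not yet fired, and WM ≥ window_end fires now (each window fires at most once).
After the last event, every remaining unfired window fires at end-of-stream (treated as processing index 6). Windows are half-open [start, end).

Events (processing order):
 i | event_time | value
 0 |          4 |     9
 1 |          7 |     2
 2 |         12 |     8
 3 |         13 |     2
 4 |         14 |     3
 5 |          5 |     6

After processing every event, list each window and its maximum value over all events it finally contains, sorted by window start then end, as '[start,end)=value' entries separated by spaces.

i=0 t=4 v=9: → [4,8); WM=3
i=1 t=7 v=2: → [4,8); WM=6
i=2 t=12 v=8: → [12,16); WM=11; [4,8) fires=9
i=3 t=13 v=2: → [12,16); WM=12
i=4 t=14 v=3: → [12,16); WM=13
i=5 t=5 v=6: DROP (t<13-4); WM=13

[4,8)=9 [12,16)=8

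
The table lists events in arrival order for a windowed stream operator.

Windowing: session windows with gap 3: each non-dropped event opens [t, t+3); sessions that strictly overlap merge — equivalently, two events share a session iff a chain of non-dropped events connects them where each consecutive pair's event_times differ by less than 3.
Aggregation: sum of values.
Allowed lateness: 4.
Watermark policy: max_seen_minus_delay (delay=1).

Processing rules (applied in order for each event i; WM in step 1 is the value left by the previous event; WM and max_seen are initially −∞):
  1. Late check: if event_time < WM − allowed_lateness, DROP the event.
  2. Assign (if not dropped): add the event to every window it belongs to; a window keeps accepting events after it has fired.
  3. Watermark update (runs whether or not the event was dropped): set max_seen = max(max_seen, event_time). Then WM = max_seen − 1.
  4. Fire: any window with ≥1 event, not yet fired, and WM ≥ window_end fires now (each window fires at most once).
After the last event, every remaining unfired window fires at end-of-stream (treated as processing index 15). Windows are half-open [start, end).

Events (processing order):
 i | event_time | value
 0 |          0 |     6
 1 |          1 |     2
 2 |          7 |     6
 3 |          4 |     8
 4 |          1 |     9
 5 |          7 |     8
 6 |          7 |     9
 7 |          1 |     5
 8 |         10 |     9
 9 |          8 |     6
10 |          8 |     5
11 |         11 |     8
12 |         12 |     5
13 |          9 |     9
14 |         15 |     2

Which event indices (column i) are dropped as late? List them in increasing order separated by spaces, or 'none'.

4 7

i=0 t=0 v=6: → [0,3); WM=-1
i=1 t=1 v=2: → [0,4); WM=0
i=2 t=7 v=6: → [7,10); WM=6
i=3 t=4 v=8: → [4,7); WM=6
i=4 t=1 v=9: DROP (t<6-4); WM=6
i=5 t=7 v=8: → [7,10); WM=6
i=6 t=7 v=9: → [7,10); WM=6
i=7 t=1 v=5: DROP (t<6-4); WM=6
i=8 t=10 v=9: → [10,13); WM=9
i=9 t=8 v=6: → [7,13); WM=9
i=10 t=8 v=5: → [7,13); WM=9
i=11 t=11 v=8: → [7,14); WM=10
i=12 t=12 v=5: → [7,15); WM=11
i=13 t=9 v=9: → [7,15); WM=11
i=14 t=15 v=2: → [15,18); WM=14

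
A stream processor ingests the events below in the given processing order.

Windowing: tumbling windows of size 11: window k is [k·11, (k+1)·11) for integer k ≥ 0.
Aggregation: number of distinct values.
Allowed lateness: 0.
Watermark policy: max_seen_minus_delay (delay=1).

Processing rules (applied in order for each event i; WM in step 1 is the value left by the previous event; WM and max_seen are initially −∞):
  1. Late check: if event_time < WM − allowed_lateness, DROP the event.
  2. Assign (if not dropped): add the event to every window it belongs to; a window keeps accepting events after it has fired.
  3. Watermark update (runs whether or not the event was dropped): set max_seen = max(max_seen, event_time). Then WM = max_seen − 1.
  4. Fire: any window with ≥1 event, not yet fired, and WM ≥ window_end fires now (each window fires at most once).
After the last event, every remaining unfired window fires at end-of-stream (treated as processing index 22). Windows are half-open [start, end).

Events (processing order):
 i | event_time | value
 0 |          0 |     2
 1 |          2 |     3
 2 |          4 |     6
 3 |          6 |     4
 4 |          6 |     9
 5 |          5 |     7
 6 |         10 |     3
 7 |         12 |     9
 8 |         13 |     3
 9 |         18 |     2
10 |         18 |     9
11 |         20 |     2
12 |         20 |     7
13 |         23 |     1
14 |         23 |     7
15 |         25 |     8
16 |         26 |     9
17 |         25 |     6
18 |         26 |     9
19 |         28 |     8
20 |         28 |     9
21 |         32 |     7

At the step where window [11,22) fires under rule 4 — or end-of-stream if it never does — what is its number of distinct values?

i=0 t=0 v=2: → [0,11); WM=-1
i=1 t=2 v=3: → [0,11); WM=1
i=2 t=4 v=6: → [0,11); WM=3
i=3 t=6 v=4: → [0,11); WM=5
i=4 t=6 v=9: → [0,11); WM=5
i=5 t=5 v=7: → [0,11); WM=5
i=6 t=10 v=3: → [0,11); WM=9
i=7 t=12 v=9: → [11,22); WM=11; [0,11) fires=6
i=8 t=13 v=3: → [11,22); WM=12
i=9 t=18 v=2: → [11,22); WM=17
i=10 t=18 v=9: → [11,22); WM=17
i=11 t=20 v=2: → [11,22); WM=19
i=12 t=20 v=7: → [11,22); WM=19
i=13 t=23 v=1: → [22,33); WM=22; [11,22) fires=4
i=14 t=23 v=7: → [22,33); WM=22
i=15 t=25 v=8: → [22,33); WM=24
i=16 t=26 v=9: → [22,33); WM=25
i=17 t=25 v=6: → [22,33); WM=25
i=18 t=26 v=9: → [22,33); WM=25
i=19 t=28 v=8: → [22,33); WM=27
i=20 t=28 v=9: → [22,33); WM=27
i=21 t=32 v=7: → [22,33); WM=31

4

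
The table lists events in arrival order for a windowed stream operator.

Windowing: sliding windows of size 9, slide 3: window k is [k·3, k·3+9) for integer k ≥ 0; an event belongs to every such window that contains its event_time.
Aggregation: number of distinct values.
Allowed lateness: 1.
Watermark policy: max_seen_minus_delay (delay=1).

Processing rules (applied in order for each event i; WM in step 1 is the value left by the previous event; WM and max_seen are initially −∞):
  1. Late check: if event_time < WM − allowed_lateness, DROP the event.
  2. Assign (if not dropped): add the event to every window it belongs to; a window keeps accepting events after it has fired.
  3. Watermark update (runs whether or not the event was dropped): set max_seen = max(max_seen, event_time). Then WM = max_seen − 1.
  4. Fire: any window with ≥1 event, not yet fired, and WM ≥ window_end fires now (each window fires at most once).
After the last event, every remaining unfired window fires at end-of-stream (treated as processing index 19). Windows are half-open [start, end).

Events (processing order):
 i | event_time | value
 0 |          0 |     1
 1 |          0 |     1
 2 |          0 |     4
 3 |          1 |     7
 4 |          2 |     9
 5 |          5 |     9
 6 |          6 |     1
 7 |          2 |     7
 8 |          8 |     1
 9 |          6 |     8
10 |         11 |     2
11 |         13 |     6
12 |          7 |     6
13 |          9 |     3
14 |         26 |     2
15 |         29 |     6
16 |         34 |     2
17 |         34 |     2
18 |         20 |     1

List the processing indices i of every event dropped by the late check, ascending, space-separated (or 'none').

7 12 13 18

i=0 t=0 v=1: → [0,9); WM=-1
i=1 t=0 v=1: → [0,9); WM=-1
i=2 t=0 v=4: → [0,9); WM=-1
i=3 t=1 v=7: → [0,9); WM=0
i=4 t=2 v=9: → [0,9); WM=1
i=5 t=5 v=9: → [3,12),[0,9); WM=4
i=6 t=6 v=1: → [6,15),[3,12),[0,9); WM=5
i=7 t=2 v=7: DROP (t<5-1); WM=5
i=8 t=8 v=1: → [6,15),[3,12),[0,9); WM=7
i=9 t=6 v=8: → [6,15),[3,12),[0,9); WM=7
i=10 t=11 v=2: → [9,18),[6,15),[3,12); WM=10; [0,9) fires=5
i=11 t=13 v=6: → [12,21),[9,18),[6,15); WM=12; [3,12) fires=4
i=12 t=7 v=6: DROP (t<12-1); WM=12
i=13 t=9 v=3: DROP (t<12-1); WM=12
i=14 t=26 v=2: → [24,33),[21,30),[18,27); WM=25; [6,15) fires=4 [9,18) fires=2 [12,21) fires=1
i=15 t=29 v=6: → [27,36),[24,33),[21,30); WM=28; [18,27) fires=1
i=16 t=34 v=2: → [33,42),[30,39),[27,36); WM=33; [21,30) fires=2 [24,33) fires=2
i=17 t=34 v=2: → [33,42),[30,39),[27,36); WM=33
i=18 t=20 v=1: DROP (t<33-1); WM=33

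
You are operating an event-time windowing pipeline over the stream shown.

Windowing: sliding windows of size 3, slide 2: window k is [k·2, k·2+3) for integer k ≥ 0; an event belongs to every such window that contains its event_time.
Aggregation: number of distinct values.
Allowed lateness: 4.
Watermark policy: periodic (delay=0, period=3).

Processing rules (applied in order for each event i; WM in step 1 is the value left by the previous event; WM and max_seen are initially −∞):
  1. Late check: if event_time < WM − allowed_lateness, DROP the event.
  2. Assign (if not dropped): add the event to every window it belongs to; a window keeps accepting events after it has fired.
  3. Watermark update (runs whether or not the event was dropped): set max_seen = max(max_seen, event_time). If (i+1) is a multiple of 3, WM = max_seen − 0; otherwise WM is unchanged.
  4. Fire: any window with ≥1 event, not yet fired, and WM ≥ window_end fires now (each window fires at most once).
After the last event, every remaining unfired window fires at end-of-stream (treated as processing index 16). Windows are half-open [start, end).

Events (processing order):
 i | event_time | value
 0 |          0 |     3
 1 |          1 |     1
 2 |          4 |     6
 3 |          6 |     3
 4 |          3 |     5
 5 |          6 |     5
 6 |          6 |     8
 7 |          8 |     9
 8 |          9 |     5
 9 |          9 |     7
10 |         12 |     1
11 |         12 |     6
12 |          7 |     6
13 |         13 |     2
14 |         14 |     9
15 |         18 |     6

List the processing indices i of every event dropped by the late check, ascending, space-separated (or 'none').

12

i=0 t=0 v=3: → [0,3); WM=−∞
i=1 t=1 v=1: → [0,3); WM=−∞
i=2 t=4 v=6: → [4,7),[2,5); WM=4; [0,3) fires=2
i=3 t=6 v=3: → [6,9),[4,7); WM=4
i=4 t=3 v=5: → [2,5); WM=4
i=5 t=6 v=5: → [6,9),[4,7); WM=6; [2,5) fires=2
i=6 t=6 v=8: → [6,9),[4,7); WM=6
i=7 t=8 v=9: → [8,11),[6,9); WM=6
i=8 t=9 v=5: → [8,11); WM=9; [4,7) fires=4 [6,9) fires=4
i=9 t=9 v=7: → [8,11); WM=9
i=10 t=12 v=1: → [12,15),[10,13); WM=9
i=11 t=12 v=6: → [12,15),[10,13); WM=12; [8,11) fires=3
i=12 t=7 v=6: DROP (t<12-4); WM=12
i=13 t=13 v=2: → [12,15); WM=12
i=14 t=14 v=9: → [14,17),[12,15); WM=14; [10,13) fires=2
i=15 t=18 v=6: → [18,21),[16,19); WM=14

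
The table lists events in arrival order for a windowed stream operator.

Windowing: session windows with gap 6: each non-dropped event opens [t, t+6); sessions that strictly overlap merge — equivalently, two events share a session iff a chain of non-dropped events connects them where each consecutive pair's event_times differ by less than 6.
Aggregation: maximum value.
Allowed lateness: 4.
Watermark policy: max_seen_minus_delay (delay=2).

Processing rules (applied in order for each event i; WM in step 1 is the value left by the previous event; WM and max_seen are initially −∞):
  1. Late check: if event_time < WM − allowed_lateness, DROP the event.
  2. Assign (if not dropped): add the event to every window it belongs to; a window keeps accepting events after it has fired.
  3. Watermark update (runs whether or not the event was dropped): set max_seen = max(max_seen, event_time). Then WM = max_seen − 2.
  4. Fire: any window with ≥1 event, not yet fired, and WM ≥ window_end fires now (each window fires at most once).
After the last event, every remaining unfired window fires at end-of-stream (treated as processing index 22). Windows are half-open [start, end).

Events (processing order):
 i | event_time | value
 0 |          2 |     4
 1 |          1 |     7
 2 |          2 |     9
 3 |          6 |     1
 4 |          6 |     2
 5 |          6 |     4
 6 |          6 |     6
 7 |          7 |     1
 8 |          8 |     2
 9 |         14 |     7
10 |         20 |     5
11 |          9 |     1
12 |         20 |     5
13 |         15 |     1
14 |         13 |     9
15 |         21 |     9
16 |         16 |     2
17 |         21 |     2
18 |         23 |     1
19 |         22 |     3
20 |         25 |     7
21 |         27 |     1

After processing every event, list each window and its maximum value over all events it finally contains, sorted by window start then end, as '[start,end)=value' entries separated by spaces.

[1,14)=9 [14,33)=9

i=0 t=2 v=4: → [2,8); WM=0
i=1 t=1 v=7: → [1,8); WM=0
i=2 t=2 v=9: → [1,8); WM=0
i=3 t=6 v=1: → [1,12); WM=4
i=4 t=6 v=2: → [1,12); WM=4
i=5 t=6 v=4: → [1,12); WM=4
i=6 t=6 v=6: → [1,12); WM=4
i=7 t=7 v=1: → [1,13); WM=5
i=8 t=8 v=2: → [1,14); WM=6
i=9 t=14 v=7: → [14,20); WM=12
i=10 t=20 v=5: → [20,26); WM=18
i=11 t=9 v=1: DROP (t<18-4); WM=18
i=12 t=20 v=5: → [20,26); WM=18
i=13 t=15 v=1: → [14,26); WM=18
i=14 t=13 v=9: DROP (t<18-4); WM=18
i=15 t=21 v=9: → [14,27); WM=19
i=16 t=16 v=2: → [14,27); WM=19
i=17 t=21 v=2: → [14,27); WM=19
i=18 t=23 v=1: → [14,29); WM=21
i=19 t=22 v=3: → [14,29); WM=21
i=20 t=25 v=7: → [14,31); WM=23
i=21 t=27 v=1: → [14,33); WM=25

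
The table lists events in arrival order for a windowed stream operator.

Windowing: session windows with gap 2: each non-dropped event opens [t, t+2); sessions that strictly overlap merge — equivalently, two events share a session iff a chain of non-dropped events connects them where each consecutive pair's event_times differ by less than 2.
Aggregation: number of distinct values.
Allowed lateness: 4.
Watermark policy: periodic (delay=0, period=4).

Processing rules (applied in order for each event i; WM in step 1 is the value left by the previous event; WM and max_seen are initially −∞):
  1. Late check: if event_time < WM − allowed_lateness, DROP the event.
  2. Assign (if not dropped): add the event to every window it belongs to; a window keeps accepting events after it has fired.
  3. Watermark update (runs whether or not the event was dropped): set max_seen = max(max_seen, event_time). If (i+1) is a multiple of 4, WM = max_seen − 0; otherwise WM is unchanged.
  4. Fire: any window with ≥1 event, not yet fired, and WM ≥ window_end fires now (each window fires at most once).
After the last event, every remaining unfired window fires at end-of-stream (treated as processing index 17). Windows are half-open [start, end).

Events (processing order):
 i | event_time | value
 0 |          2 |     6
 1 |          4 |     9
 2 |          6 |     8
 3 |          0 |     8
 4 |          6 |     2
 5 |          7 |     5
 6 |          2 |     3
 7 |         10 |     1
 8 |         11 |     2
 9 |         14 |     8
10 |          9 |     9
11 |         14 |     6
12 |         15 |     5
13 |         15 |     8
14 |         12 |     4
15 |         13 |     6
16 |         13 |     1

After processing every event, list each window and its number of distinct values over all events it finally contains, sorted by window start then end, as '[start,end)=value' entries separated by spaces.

i=0 t=2 v=6: → [2,4); WM=−∞
i=1 t=4 v=9: → [4,6); WM=−∞
i=2 t=6 v=8: → [6,8); WM=−∞
i=3 t=0 v=8: → [0,2); WM=6
i=4 t=6 v=2: → [6,8); WM=6
i=5 t=7 v=5: → [6,9); WM=6
i=6 t=2 v=3: → [2,4); WM=6
i=7 t=10 v=1: → [10,12); WM=10
i=8 t=11 v=2: → [10,13); WM=10
i=9 t=14 v=8: → [14,16); WM=10
i=10 t=9 v=9: → [9,13); WM=10
i=11 t=14 v=6: → [14,16); WM=14
i=12 t=15 v=5: → [14,17); WM=14
i=13 t=15 v=8: → [14,17); WM=14
i=14 t=12 v=4: → [9,14); WM=14
i=15 t=13 v=6: → [9,17); WM=15
i=16 t=13 v=1: → [9,17); WM=15

[0,2)=1 [2,4)=2 [4,6)=1 [6,9)=3 [9,17)=7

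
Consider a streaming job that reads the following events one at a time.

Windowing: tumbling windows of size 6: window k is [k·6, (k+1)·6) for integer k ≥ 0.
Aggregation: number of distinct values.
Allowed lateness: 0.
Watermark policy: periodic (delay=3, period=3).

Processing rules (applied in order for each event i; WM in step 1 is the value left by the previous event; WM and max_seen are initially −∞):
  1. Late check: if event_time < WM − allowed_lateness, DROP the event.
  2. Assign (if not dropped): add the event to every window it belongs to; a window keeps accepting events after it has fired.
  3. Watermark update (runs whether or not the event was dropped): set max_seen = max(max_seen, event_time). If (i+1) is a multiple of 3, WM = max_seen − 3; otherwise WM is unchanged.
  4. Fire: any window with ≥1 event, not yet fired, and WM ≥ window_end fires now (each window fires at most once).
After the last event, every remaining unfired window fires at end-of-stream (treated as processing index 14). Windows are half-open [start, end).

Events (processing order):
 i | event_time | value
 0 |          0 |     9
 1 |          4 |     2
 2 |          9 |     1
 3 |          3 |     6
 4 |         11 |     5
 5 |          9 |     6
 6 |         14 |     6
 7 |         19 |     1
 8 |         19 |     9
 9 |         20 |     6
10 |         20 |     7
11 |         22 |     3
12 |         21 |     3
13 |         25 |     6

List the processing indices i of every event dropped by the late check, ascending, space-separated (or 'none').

i=0 t=0 v=9: → [0,6); WM=−∞
i=1 t=4 v=2: → [0,6); WM=−∞
i=2 t=9 v=1: → [6,12); WM=6; [0,6) fires=2
i=3 t=3 v=6: DROP (t<6-0); WM=6
i=4 t=11 v=5: → [6,12); WM=6
i=5 t=9 v=6: → [6,12); WM=8
i=6 t=14 v=6: → [12,18); WM=8
i=7 t=19 v=1: → [18,24); WM=8
i=8 t=19 v=9: → [18,24); WM=16; [6,12) fires=3
i=9 t=20 v=6: → [18,24); WM=16
i=10 t=20 v=7: → [18,24); WM=16
i=11 t=22 v=3: → [18,24); WM=19; [12,18) fires=1
i=12 t=21 v=3: → [18,24); WM=19
i=13 t=25 v=6: → [24,30); WM=19

3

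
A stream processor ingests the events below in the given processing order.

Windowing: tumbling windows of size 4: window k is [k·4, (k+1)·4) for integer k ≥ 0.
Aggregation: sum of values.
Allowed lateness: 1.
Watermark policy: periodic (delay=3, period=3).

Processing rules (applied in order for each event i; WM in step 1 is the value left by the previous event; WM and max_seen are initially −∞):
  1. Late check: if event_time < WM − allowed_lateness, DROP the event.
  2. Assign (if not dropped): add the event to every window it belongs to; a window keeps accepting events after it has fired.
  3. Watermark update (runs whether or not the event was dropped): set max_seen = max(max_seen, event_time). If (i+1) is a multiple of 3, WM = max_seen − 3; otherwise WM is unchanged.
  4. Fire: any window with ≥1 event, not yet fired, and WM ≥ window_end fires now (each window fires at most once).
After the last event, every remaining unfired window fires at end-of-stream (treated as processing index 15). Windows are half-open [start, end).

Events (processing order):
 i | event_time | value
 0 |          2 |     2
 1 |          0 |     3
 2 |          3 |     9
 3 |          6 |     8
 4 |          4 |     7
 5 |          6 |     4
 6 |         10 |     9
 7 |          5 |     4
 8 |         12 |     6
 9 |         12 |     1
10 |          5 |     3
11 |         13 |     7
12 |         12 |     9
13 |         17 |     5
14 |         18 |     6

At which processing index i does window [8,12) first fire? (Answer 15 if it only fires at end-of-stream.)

i=0 t=2 v=2: → [0,4); WM=−∞
i=1 t=0 v=3: → [0,4); WM=−∞
i=2 t=3 v=9: → [0,4); WM=0
i=3 t=6 v=8: → [4,8); WM=0
i=4 t=4 v=7: → [4,8); WM=0
i=5 t=6 v=4: → [4,8); WM=3
i=6 t=10 v=9: → [8,12); WM=3
i=7 t=5 v=4: → [4,8); WM=3
i=8 t=12 v=6: → [12,16); WM=9; [0,4) fires=14 [4,8) fires=23
i=9 t=12 v=1: → [12,16); WM=9
i=10 t=5 v=3: DROP (t<9-1); WM=9
i=11 t=13 v=7: → [12,16); WM=10
i=12 t=12 v=9: → [12,16); WM=10
i=13 t=17 v=5: → [16,20); WM=10
i=14 t=18 v=6: → [16,20); WM=15; [8,12) fires=9

14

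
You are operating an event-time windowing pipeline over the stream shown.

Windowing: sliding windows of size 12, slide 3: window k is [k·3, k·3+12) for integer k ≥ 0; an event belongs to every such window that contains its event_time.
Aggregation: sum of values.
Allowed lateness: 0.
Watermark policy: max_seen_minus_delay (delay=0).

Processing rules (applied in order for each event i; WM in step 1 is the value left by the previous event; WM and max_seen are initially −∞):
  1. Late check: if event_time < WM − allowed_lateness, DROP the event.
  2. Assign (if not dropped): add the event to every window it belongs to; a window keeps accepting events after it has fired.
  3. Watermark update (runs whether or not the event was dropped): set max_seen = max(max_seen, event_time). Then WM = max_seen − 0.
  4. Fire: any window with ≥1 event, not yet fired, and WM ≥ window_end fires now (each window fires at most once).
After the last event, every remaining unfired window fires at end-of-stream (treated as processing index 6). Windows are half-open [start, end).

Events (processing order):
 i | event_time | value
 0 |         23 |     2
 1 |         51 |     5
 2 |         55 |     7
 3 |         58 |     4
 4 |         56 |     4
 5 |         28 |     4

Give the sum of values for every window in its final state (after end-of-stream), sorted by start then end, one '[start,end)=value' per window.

i=0 t=23 v=2: → [21,33),[18,30),[15,27),[12,24); WM=23
i=1 t=51 v=5: → [51,63),[48,60),[45,57),[42,54); WM=51; [12,24) fires=2 [15,27) fires=2 [18,30) fires=2 [21,33) fires=2
i=2 t=55 v=7: → [54,66),[51,63),[48,60),[45,57); WM=55; [42,54) fires=5
i=3 t=58 v=4: → [57,69),[54,66),[51,63),[48,60); WM=58; [45,57) fires=12
i=4 t=56 v=4: DROP (t<58-0); WM=58
i=5 t=28 v=4: DROP (t<58-0); WM=58

[12,24)=2 [15,27)=2 [18,30)=2 [21,33)=2 [42,54)=5 [45,57)=12 [48,60)=16 [51,63)=16 [54,66)=11 [57,69)=4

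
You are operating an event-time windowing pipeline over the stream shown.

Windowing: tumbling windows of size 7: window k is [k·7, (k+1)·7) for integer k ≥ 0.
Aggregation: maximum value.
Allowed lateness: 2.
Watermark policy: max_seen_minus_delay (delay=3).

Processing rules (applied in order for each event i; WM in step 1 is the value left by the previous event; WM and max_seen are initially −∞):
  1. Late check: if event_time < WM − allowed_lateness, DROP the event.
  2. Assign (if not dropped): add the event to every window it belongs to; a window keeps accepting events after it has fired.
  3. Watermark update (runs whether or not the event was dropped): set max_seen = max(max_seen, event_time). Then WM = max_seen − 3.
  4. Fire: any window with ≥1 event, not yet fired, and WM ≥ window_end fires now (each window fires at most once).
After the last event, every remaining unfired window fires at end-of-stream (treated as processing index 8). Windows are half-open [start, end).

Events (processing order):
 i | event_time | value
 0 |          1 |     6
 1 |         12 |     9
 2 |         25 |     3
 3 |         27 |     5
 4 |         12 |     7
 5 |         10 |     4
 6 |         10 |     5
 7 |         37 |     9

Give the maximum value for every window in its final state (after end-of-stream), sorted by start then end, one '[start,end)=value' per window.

i=0 t=1 v=6: → [0,7); WM=-2
i=1 t=12 v=9: → [7,14); WM=9; [0,7) fires=6
i=2 t=25 v=3: → [21,28); WM=22; [7,14) fires=9
i=3 t=27 v=5: → [21,28); WM=24
i=4 t=12 v=7: DROP (t<24-2); WM=24
i=5 t=10 v=4: DROP (t<24-2); WM=24
i=6 t=10 v=5: DROP (t<24-2); WM=24
i=7 t=37 v=9: → [35,42); WM=34; [21,28) fires=5

[0,7)=6 [7,14)=9 [21,28)=5 [35,42)=9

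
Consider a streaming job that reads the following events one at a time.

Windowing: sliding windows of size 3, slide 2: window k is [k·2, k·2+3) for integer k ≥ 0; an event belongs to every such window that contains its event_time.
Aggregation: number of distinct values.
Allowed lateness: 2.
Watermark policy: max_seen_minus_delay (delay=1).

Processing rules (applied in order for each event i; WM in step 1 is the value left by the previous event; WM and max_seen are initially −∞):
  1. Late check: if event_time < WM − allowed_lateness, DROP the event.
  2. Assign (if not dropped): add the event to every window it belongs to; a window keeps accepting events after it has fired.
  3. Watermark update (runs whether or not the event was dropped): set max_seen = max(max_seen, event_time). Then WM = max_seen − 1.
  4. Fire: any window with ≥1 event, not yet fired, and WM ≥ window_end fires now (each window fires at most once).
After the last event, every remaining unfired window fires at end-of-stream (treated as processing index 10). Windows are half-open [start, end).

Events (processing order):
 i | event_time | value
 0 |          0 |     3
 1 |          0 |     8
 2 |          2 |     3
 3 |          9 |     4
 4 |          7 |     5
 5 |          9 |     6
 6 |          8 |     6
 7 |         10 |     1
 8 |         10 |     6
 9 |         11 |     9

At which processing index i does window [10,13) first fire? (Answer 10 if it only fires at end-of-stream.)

10

i=0 t=0 v=3: → [0,3); WM=-1
i=1 t=0 v=8: → [0,3); WM=-1
i=2 t=2 v=3: → [2,5),[0,3); WM=1
i=3 t=9 v=4: → [8,11); WM=8; [0,3) fires=2 [2,5) fires=1
i=4 t=7 v=5: → [6,9); WM=8
i=5 t=9 v=6: → [8,11); WM=8
i=6 t=8 v=6: → [8,11),[6,9); WM=8
i=7 t=10 v=1: → [10,13),[8,11); WM=9; [6,9) fires=2
i=8 t=10 v=6: → [10,13),[8,11); WM=9
i=9 t=11 v=9: → [10,13); WM=10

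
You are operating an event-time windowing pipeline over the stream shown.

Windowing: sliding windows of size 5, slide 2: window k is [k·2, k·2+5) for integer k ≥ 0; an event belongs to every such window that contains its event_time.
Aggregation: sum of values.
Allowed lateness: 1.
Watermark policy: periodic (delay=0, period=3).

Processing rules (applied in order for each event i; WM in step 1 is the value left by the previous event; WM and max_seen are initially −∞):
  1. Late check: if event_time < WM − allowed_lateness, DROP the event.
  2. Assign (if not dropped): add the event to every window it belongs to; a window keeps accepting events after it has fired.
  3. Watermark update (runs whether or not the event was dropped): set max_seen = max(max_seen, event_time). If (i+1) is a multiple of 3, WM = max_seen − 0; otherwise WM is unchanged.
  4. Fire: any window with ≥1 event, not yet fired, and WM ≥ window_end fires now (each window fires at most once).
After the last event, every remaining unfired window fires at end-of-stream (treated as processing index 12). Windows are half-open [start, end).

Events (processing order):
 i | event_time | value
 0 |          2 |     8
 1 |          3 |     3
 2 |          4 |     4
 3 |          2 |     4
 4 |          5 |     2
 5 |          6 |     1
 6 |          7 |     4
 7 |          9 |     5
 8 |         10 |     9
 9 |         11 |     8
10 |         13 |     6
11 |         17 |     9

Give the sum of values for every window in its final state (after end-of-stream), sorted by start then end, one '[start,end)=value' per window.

i=0 t=2 v=8: → [2,7),[0,5); WM=−∞
i=1 t=3 v=3: → [2,7),[0,5); WM=−∞
i=2 t=4 v=4: → [4,9),[2,7),[0,5); WM=4
i=3 t=2 v=4: DROP (t<4-1); WM=4
i=4 t=5 v=2: → [4,9),[2,7); WM=4
i=5 t=6 v=1: → [6,11),[4,9),[2,7); WM=6; [0,5) fires=15
i=6 t=7 v=4: → [6,11),[4,9); WM=6
i=7 t=9 v=5: → [8,13),[6,11); WM=6
i=8 t=10 v=9: → [10,15),[8,13),[6,11); WM=10; [2,7) fires=18 [4,9) fires=11
i=9 t=11 v=8: → [10,15),[8,13); WM=10
i=10 t=13 v=6: → [12,17),[10,15); WM=10
i=11 t=17 v=9: → [16,21),[14,19); WM=17; [6,11) fires=19 [8,13) fires=22 [10,15) fires=23 [12,17) fires=6

[0,5)=15 [2,7)=18 [4,9)=11 [6,11)=19 [8,13)=22 [10,15)=23 [12,17)=6 [14,19)=9 [16,21)=9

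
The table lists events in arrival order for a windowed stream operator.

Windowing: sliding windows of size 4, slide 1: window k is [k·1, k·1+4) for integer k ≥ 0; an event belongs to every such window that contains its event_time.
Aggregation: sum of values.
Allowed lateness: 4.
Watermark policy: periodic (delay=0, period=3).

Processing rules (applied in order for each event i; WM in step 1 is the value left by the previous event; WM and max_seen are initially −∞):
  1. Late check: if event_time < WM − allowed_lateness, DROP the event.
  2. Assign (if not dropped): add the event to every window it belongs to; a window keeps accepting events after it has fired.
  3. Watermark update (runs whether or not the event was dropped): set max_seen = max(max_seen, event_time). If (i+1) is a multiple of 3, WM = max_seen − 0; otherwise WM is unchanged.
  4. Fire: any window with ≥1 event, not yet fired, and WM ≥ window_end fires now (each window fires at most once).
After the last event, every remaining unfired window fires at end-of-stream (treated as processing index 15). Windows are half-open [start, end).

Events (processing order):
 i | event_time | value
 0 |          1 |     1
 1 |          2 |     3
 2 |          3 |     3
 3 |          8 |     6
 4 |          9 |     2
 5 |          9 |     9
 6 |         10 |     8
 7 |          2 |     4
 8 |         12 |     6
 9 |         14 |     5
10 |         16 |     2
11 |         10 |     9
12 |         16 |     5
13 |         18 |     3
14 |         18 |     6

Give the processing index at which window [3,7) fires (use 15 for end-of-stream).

5

i=0 t=1 v=1: → [1,5),[0,4); WM=−∞
i=1 t=2 v=3: → [2,6),[1,5),[0,4); WM=−∞
i=2 t=3 v=3: → [3,7),[2,6),[1,5),[0,4); WM=3
i=3 t=8 v=6: → [8,12),[7,11),[6,10),[5,9); WM=3
i=4 t=9 v=2: → [9,13),[8,12),[7,11),[6,10); WM=3
i=5 t=9 v=9: → [9,13),[8,12),[7,11),[6,10); WM=9; [0,4) fires=7 [1,5) fires=7 [2,6) fires=6 [3,7) fires=3 [5,9) fires=6
i=6 t=10 v=8: → [10,14),[9,13),[8,12),[7,11); WM=9
i=7 t=2 v=4: DROP (t<9-4); WM=9
i=8 t=12 v=6: → [12,16),[11,15),[10,14),[9,13); WM=12; [6,10) fires=17 [7,11) fires=25 [8,12) fires=25
i=9 t=14 v=5: → [14,18),[13,17),[12,16),[11,15); WM=12
i=10 t=16 v=2: → [16,20),[15,19),[14,18),[13,17); WM=12
i=11 t=10 v=9: → [10,14),[9,13),[8,12),[7,11); WM=16; [9,13) fires=34 [10,14) fires=23 [11,15) fires=11 [12,16) fires=11
i=12 t=16 v=5: → [16,20),[15,19),[14,18),[13,17); WM=16
i=13 t=18 v=3: → [18,22),[17,21),[16,20),[15,19); WM=16
i=14 t=18 v=6: → [18,22),[17,21),[16,20),[15,19); WM=18; [13,17) fires=12 [14,18) fires=12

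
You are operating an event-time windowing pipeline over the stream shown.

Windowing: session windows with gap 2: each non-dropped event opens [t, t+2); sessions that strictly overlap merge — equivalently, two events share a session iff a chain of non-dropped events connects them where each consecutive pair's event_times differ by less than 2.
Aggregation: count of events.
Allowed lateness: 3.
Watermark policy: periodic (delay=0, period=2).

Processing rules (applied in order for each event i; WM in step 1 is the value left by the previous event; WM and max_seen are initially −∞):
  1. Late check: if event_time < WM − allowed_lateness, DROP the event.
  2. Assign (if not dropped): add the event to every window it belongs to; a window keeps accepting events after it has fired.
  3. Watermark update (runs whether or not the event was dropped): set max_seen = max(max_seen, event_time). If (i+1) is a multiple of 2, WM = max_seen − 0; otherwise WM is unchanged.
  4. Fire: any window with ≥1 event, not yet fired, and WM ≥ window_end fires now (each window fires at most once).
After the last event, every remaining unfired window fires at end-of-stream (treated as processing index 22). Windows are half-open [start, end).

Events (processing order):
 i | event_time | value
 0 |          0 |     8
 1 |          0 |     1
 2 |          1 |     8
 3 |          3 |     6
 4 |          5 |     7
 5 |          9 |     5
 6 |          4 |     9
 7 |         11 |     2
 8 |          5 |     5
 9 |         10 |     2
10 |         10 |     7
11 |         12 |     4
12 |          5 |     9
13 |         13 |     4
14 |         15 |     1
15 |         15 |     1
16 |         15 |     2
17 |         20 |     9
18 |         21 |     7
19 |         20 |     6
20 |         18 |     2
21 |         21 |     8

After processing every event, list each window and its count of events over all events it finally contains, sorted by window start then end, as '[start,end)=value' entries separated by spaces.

i=0 t=0 v=8: → [0,2); WM=−∞
i=1 t=0 v=1: → [0,2); WM=0
i=2 t=1 v=8: → [0,3); WM=0
i=3 t=3 v=6: → [3,5); WM=3
i=4 t=5 v=7: → [5,7); WM=3
i=5 t=9 v=5: → [9,11); WM=9
i=6 t=4 v=9: DROP (t<9-3); WM=9
i=7 t=11 v=2: → [11,13); WM=11
i=8 t=5 v=5: DROP (t<11-3); WM=11
i=9 t=10 v=2: → [9,13); WM=11
i=10 t=10 v=7: → [9,13); WM=11
i=11 t=12 v=4: → [9,14); WM=12
i=12 t=5 v=9: DROP (t<12-3); WM=12
i=13 t=13 v=4: → [9,15); WM=13
i=14 t=15 v=1: → [15,17); WM=13
i=15 t=15 v=1: → [15,17); WM=15
i=16 t=15 v=2: → [15,17); WM=15
i=17 t=20 v=9: → [20,22); WM=20
i=18 t=21 v=7: → [20,23); WM=20
i=19 t=20 v=6: → [20,23); WM=21
i=20 t=18 v=2: → [18,20); WM=21
i=21 t=21 v=8: → [20,23); WM=21

[0,3)=3 [3,5)=1 [5,7)=1 [9,15)=6 [15,17)=3 [18,20)=1 [20,23)=4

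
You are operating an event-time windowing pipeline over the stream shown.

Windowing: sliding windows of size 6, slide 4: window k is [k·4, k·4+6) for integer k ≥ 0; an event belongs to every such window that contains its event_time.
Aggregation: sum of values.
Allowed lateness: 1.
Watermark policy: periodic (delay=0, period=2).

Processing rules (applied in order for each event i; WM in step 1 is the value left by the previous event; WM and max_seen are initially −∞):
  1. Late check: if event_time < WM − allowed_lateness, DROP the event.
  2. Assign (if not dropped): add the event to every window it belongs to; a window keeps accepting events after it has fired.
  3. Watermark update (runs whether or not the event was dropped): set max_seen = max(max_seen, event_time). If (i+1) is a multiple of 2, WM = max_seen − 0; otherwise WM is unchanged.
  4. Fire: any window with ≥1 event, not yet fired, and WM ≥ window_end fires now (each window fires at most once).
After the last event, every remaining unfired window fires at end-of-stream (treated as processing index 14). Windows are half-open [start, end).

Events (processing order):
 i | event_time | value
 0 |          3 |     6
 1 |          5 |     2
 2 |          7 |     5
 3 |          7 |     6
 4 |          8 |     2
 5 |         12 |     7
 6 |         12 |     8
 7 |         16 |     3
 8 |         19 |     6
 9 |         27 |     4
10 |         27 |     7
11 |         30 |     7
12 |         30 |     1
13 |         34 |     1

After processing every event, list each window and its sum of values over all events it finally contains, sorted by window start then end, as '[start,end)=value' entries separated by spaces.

i=0 t=3 v=6: → [0,6); WM=−∞
i=1 t=5 v=2: → [4,10),[0,6); WM=5
i=2 t=7 v=5: → [4,10); WM=5
i=3 t=7 v=6: → [4,10); WM=7; [0,6) fires=8
i=4 t=8 v=2: → [8,14),[4,10); WM=7
i=5 t=12 v=7: → [12,18),[8,14); WM=12; [4,10) fires=15
i=6 t=12 v=8: → [12,18),[8,14); WM=12
i=7 t=16 v=3: → [16,22),[12,18); WM=16; [8,14) fires=17
i=8 t=19 v=6: → [16,22); WM=16
i=9 t=27 v=4: → [24,30); WM=27; [12,18) fires=18 [16,22) fires=9
i=10 t=27 v=7: → [24,30); WM=27
i=11 t=30 v=7: → [28,34); WM=30; [24,30) fires=11
i=12 t=30 v=1: → [28,34); WM=30
i=13 t=34 v=1: → [32,38); WM=34; [28,34) fires=8

[0,6)=8 [4,10)=15 [8,14)=17 [12,18)=18 [16,22)=9 [24,30)=11 [28,34)=8 [32,38)=1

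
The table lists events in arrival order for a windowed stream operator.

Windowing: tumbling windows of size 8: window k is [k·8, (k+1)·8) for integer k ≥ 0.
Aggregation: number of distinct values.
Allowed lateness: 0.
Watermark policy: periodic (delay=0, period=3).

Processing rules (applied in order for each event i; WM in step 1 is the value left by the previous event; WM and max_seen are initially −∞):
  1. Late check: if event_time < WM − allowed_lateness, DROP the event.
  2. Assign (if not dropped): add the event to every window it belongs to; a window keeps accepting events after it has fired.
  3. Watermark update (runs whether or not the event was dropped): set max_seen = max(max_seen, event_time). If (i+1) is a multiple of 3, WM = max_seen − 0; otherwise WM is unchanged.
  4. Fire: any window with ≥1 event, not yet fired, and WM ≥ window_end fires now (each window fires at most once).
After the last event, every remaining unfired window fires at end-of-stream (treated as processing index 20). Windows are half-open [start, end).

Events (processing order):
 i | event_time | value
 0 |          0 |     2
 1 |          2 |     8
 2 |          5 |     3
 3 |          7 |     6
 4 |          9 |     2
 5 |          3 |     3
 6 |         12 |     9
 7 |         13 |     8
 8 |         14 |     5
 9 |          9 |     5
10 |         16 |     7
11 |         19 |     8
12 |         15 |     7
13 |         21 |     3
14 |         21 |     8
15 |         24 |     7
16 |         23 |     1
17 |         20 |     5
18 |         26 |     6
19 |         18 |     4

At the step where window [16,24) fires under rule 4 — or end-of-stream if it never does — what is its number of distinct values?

i=0 t=0 v=2: → [0,8); WM=−∞
i=1 t=2 v=8: → [0,8); WM=−∞
i=2 t=5 v=3: → [0,8); WM=5
i=3 t=7 v=6: → [0,8); WM=5
i=4 t=9 v=2: → [8,16); WM=5
i=5 t=3 v=3: DROP (t<5-0); WM=9; [0,8) fires=4
i=6 t=12 v=9: → [8,16); WM=9
i=7 t=13 v=8: → [8,16); WM=9
i=8 t=14 v=5: → [8,16); WM=14
i=9 t=9 v=5: DROP (t<14-0); WM=14
i=10 t=16 v=7: → [16,24); WM=14
i=11 t=19 v=8: → [16,24); WM=19; [8,16) fires=4
i=12 t=15 v=7: DROP (t<19-0); WM=19
i=13 t=21 v=3: → [16,24); WM=19
i=14 t=21 v=8: → [16,24); WM=21
i=15 t=24 v=7: → [24,32); WM=21
i=16 t=23 v=1: → [16,24); WM=21
i=17 t=20 v=5: DROP (t<21-0); WM=24; [16,24) fires=4
i=18 t=26 v=6: → [24,32); WM=24
i=19 t=18 v=4: DROP (t<24-0); WM=24

4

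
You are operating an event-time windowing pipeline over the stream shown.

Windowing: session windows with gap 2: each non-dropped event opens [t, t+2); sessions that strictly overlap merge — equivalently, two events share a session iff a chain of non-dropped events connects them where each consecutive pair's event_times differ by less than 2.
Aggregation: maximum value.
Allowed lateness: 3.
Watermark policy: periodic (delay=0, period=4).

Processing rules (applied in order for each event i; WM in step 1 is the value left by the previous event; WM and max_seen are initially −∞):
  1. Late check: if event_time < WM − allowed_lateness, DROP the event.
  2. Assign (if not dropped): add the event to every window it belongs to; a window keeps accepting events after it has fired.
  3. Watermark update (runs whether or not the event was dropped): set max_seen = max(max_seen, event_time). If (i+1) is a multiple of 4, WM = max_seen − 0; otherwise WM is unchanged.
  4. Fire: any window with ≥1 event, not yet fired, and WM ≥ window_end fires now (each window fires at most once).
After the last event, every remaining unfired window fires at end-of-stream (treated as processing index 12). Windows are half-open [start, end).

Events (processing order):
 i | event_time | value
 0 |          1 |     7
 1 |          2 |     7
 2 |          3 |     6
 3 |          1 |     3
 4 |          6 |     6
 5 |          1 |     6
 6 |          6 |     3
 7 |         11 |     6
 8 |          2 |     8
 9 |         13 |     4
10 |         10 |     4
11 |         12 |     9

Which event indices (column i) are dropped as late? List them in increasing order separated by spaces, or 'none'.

i=0 t=1 v=7: → [1,3); WM=−∞
i=1 t=2 v=7: → [1,4); WM=−∞
i=2 t=3 v=6: → [1,5); WM=−∞
i=3 t=1 v=3: → [1,5); WM=3
i=4 t=6 v=6: → [6,8); WM=3
i=5 t=1 v=6: → [1,5); WM=3
i=6 t=6 v=3: → [6,8); WM=3
i=7 t=11 v=6: → [11,13); WM=11
i=8 t=2 v=8: DROP (t<11-3); WM=11
i=9 t=13 v=4: → [13,15); WM=11
i=10 t=10 v=4: → [10,13); WM=11
i=11 t=12 v=9: → [10,15); WM=13

8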